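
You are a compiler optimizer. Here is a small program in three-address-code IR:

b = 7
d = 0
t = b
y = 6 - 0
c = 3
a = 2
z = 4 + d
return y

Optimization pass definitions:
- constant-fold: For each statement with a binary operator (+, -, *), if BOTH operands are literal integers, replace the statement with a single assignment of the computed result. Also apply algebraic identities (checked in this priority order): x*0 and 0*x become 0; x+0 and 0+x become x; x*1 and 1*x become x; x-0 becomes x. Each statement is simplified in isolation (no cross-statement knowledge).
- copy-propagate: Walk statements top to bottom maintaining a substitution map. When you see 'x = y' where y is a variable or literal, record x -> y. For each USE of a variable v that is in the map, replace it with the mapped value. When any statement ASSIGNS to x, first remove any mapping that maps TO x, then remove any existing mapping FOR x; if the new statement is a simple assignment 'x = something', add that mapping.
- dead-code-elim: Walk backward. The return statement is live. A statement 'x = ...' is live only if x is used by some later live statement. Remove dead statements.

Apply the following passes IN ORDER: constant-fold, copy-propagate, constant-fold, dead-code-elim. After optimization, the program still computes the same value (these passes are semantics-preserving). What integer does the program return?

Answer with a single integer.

Initial IR:
  b = 7
  d = 0
  t = b
  y = 6 - 0
  c = 3
  a = 2
  z = 4 + d
  return y
After constant-fold (8 stmts):
  b = 7
  d = 0
  t = b
  y = 6
  c = 3
  a = 2
  z = 4 + d
  return y
After copy-propagate (8 stmts):
  b = 7
  d = 0
  t = 7
  y = 6
  c = 3
  a = 2
  z = 4 + 0
  return 6
After constant-fold (8 stmts):
  b = 7
  d = 0
  t = 7
  y = 6
  c = 3
  a = 2
  z = 4
  return 6
After dead-code-elim (1 stmts):
  return 6
Evaluate:
  b = 7  =>  b = 7
  d = 0  =>  d = 0
  t = b  =>  t = 7
  y = 6 - 0  =>  y = 6
  c = 3  =>  c = 3
  a = 2  =>  a = 2
  z = 4 + d  =>  z = 4
  return y = 6

Answer: 6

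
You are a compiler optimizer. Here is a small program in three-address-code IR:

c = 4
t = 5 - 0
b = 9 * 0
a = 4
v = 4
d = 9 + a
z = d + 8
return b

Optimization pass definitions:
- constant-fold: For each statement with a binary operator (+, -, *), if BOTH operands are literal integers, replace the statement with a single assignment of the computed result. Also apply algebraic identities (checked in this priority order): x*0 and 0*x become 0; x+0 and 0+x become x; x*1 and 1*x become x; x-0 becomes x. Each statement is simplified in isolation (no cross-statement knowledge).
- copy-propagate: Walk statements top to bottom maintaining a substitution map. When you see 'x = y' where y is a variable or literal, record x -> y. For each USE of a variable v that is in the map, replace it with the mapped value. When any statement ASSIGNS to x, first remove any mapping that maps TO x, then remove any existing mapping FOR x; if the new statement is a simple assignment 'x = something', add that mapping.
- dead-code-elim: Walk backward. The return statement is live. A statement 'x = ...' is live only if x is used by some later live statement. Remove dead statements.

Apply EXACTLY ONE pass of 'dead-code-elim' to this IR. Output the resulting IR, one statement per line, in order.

Applying dead-code-elim statement-by-statement:
  [8] return b  -> KEEP (return); live=['b']
  [7] z = d + 8  -> DEAD (z not live)
  [6] d = 9 + a  -> DEAD (d not live)
  [5] v = 4  -> DEAD (v not live)
  [4] a = 4  -> DEAD (a not live)
  [3] b = 9 * 0  -> KEEP; live=[]
  [2] t = 5 - 0  -> DEAD (t not live)
  [1] c = 4  -> DEAD (c not live)
Result (2 stmts):
  b = 9 * 0
  return b

Answer: b = 9 * 0
return b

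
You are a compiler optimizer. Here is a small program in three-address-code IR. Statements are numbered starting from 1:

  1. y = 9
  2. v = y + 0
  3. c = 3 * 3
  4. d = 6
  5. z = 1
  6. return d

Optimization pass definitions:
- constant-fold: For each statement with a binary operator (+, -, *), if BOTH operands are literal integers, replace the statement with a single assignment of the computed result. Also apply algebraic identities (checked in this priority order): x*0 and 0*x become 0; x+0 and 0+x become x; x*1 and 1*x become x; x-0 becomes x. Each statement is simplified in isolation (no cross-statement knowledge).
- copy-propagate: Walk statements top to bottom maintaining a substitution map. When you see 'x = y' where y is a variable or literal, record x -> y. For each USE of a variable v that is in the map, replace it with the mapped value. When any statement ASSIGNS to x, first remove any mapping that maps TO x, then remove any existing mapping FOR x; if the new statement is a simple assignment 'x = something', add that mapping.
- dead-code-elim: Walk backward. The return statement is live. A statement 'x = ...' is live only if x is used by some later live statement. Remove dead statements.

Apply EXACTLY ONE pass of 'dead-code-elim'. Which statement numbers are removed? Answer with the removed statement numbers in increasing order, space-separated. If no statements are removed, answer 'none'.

Answer: 1 2 3 5

Derivation:
Backward liveness scan:
Stmt 1 'y = 9': DEAD (y not in live set [])
Stmt 2 'v = y + 0': DEAD (v not in live set [])
Stmt 3 'c = 3 * 3': DEAD (c not in live set [])
Stmt 4 'd = 6': KEEP (d is live); live-in = []
Stmt 5 'z = 1': DEAD (z not in live set ['d'])
Stmt 6 'return d': KEEP (return); live-in = ['d']
Removed statement numbers: [1, 2, 3, 5]
Surviving IR:
  d = 6
  return d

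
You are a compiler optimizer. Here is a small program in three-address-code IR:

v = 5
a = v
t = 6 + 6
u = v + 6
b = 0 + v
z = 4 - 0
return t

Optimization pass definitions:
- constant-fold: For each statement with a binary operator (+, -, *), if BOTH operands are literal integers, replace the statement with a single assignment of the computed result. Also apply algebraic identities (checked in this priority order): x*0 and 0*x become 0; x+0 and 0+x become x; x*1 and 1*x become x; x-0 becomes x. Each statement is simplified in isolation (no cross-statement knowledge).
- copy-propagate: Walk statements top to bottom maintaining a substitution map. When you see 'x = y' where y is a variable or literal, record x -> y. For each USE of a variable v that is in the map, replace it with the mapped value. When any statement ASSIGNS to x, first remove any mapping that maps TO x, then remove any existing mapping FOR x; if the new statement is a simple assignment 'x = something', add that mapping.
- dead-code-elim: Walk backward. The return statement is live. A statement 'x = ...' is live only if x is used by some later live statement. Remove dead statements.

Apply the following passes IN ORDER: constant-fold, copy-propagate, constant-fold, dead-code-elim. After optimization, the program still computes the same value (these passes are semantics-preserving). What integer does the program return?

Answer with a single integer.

Initial IR:
  v = 5
  a = v
  t = 6 + 6
  u = v + 6
  b = 0 + v
  z = 4 - 0
  return t
After constant-fold (7 stmts):
  v = 5
  a = v
  t = 12
  u = v + 6
  b = v
  z = 4
  return t
After copy-propagate (7 stmts):
  v = 5
  a = 5
  t = 12
  u = 5 + 6
  b = 5
  z = 4
  return 12
After constant-fold (7 stmts):
  v = 5
  a = 5
  t = 12
  u = 11
  b = 5
  z = 4
  return 12
After dead-code-elim (1 stmts):
  return 12
Evaluate:
  v = 5  =>  v = 5
  a = v  =>  a = 5
  t = 6 + 6  =>  t = 12
  u = v + 6  =>  u = 11
  b = 0 + v  =>  b = 5
  z = 4 - 0  =>  z = 4
  return t = 12

Answer: 12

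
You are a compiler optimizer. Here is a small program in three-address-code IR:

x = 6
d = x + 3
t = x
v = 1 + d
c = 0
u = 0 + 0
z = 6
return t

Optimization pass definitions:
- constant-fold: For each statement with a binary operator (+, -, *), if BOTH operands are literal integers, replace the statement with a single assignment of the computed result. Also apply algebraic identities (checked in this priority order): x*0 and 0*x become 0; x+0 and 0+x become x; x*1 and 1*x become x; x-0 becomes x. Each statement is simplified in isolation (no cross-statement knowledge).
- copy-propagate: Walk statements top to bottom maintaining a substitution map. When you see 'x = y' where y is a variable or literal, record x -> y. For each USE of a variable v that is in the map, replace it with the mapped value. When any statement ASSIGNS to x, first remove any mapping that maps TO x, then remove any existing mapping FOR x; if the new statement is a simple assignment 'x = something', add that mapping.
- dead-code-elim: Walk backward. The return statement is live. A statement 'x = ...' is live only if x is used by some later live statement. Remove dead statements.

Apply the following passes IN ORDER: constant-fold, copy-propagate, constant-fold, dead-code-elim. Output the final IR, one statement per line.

Answer: return 6

Derivation:
Initial IR:
  x = 6
  d = x + 3
  t = x
  v = 1 + d
  c = 0
  u = 0 + 0
  z = 6
  return t
After constant-fold (8 stmts):
  x = 6
  d = x + 3
  t = x
  v = 1 + d
  c = 0
  u = 0
  z = 6
  return t
After copy-propagate (8 stmts):
  x = 6
  d = 6 + 3
  t = 6
  v = 1 + d
  c = 0
  u = 0
  z = 6
  return 6
After constant-fold (8 stmts):
  x = 6
  d = 9
  t = 6
  v = 1 + d
  c = 0
  u = 0
  z = 6
  return 6
After dead-code-elim (1 stmts):
  return 6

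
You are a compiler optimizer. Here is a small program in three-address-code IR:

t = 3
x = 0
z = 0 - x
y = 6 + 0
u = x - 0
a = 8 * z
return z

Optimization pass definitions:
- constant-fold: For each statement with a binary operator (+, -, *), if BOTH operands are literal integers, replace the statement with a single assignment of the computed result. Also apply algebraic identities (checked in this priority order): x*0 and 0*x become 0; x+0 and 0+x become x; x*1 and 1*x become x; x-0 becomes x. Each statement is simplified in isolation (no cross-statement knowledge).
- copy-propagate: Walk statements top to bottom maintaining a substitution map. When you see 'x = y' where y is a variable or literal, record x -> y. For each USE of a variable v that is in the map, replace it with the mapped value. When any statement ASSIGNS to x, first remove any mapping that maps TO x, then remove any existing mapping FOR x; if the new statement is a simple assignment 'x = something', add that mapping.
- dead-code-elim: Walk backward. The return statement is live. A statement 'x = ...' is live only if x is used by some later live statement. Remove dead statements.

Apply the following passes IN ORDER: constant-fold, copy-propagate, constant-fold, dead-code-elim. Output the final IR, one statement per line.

Answer: z = 0
return z

Derivation:
Initial IR:
  t = 3
  x = 0
  z = 0 - x
  y = 6 + 0
  u = x - 0
  a = 8 * z
  return z
After constant-fold (7 stmts):
  t = 3
  x = 0
  z = 0 - x
  y = 6
  u = x
  a = 8 * z
  return z
After copy-propagate (7 stmts):
  t = 3
  x = 0
  z = 0 - 0
  y = 6
  u = 0
  a = 8 * z
  return z
After constant-fold (7 stmts):
  t = 3
  x = 0
  z = 0
  y = 6
  u = 0
  a = 8 * z
  return z
After dead-code-elim (2 stmts):
  z = 0
  return z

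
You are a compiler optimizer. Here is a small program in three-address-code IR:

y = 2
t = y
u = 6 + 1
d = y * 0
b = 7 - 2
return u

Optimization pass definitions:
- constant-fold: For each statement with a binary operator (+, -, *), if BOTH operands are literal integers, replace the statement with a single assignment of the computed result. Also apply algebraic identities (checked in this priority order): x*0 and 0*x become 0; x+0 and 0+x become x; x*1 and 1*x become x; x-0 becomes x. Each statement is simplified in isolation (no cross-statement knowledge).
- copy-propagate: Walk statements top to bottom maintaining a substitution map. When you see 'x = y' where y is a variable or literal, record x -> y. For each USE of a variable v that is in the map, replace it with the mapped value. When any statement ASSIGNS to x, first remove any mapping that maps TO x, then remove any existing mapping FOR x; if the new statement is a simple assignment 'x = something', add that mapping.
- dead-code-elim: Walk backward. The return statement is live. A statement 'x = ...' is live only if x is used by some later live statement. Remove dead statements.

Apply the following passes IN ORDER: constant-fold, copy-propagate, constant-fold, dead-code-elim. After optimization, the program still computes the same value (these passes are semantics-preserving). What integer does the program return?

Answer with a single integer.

Initial IR:
  y = 2
  t = y
  u = 6 + 1
  d = y * 0
  b = 7 - 2
  return u
After constant-fold (6 stmts):
  y = 2
  t = y
  u = 7
  d = 0
  b = 5
  return u
After copy-propagate (6 stmts):
  y = 2
  t = 2
  u = 7
  d = 0
  b = 5
  return 7
After constant-fold (6 stmts):
  y = 2
  t = 2
  u = 7
  d = 0
  b = 5
  return 7
After dead-code-elim (1 stmts):
  return 7
Evaluate:
  y = 2  =>  y = 2
  t = y  =>  t = 2
  u = 6 + 1  =>  u = 7
  d = y * 0  =>  d = 0
  b = 7 - 2  =>  b = 5
  return u = 7

Answer: 7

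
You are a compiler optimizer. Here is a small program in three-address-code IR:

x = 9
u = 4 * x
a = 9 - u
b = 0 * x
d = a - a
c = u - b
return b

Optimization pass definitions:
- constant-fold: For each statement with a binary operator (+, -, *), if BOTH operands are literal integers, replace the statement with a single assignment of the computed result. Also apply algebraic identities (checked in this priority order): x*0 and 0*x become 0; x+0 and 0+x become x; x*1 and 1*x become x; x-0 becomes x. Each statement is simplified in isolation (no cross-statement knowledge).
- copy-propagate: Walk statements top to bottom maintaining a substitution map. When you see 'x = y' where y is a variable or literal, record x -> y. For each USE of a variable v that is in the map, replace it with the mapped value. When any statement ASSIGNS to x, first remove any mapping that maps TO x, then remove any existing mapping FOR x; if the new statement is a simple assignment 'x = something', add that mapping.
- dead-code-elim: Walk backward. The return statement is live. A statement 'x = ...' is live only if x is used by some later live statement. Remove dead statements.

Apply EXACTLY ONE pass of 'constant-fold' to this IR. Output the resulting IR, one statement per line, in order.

Applying constant-fold statement-by-statement:
  [1] x = 9  (unchanged)
  [2] u = 4 * x  (unchanged)
  [3] a = 9 - u  (unchanged)
  [4] b = 0 * x  -> b = 0
  [5] d = a - a  (unchanged)
  [6] c = u - b  (unchanged)
  [7] return b  (unchanged)
Result (7 stmts):
  x = 9
  u = 4 * x
  a = 9 - u
  b = 0
  d = a - a
  c = u - b
  return b

Answer: x = 9
u = 4 * x
a = 9 - u
b = 0
d = a - a
c = u - b
return b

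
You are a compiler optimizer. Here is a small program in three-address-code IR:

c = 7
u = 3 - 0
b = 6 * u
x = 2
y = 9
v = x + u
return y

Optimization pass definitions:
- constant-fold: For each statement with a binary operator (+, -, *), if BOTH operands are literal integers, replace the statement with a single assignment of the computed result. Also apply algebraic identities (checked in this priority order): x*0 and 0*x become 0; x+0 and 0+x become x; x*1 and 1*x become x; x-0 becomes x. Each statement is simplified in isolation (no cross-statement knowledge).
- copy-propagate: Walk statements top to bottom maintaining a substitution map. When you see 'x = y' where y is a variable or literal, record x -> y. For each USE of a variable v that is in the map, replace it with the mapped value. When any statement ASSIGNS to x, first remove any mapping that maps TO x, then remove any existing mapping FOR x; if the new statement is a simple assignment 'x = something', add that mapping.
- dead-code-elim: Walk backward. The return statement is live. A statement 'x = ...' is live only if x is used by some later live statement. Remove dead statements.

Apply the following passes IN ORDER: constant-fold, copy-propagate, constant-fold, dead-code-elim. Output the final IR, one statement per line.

Answer: return 9

Derivation:
Initial IR:
  c = 7
  u = 3 - 0
  b = 6 * u
  x = 2
  y = 9
  v = x + u
  return y
After constant-fold (7 stmts):
  c = 7
  u = 3
  b = 6 * u
  x = 2
  y = 9
  v = x + u
  return y
After copy-propagate (7 stmts):
  c = 7
  u = 3
  b = 6 * 3
  x = 2
  y = 9
  v = 2 + 3
  return 9
After constant-fold (7 stmts):
  c = 7
  u = 3
  b = 18
  x = 2
  y = 9
  v = 5
  return 9
After dead-code-elim (1 stmts):
  return 9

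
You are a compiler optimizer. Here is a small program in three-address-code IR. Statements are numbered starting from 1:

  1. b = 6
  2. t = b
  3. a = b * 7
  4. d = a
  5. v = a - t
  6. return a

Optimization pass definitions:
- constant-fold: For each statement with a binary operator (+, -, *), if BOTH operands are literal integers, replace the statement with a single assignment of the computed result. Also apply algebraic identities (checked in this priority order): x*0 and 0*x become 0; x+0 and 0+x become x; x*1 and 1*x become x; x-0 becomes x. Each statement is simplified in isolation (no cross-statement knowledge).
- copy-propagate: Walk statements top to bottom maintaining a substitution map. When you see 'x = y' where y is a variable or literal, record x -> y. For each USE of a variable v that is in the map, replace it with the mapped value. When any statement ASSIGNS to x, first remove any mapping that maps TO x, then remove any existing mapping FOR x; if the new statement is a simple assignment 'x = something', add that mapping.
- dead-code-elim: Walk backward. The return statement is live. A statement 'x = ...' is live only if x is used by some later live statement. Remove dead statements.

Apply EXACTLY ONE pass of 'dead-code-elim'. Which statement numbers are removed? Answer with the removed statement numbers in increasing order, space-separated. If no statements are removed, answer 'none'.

Backward liveness scan:
Stmt 1 'b = 6': KEEP (b is live); live-in = []
Stmt 2 't = b': DEAD (t not in live set ['b'])
Stmt 3 'a = b * 7': KEEP (a is live); live-in = ['b']
Stmt 4 'd = a': DEAD (d not in live set ['a'])
Stmt 5 'v = a - t': DEAD (v not in live set ['a'])
Stmt 6 'return a': KEEP (return); live-in = ['a']
Removed statement numbers: [2, 4, 5]
Surviving IR:
  b = 6
  a = b * 7
  return a

Answer: 2 4 5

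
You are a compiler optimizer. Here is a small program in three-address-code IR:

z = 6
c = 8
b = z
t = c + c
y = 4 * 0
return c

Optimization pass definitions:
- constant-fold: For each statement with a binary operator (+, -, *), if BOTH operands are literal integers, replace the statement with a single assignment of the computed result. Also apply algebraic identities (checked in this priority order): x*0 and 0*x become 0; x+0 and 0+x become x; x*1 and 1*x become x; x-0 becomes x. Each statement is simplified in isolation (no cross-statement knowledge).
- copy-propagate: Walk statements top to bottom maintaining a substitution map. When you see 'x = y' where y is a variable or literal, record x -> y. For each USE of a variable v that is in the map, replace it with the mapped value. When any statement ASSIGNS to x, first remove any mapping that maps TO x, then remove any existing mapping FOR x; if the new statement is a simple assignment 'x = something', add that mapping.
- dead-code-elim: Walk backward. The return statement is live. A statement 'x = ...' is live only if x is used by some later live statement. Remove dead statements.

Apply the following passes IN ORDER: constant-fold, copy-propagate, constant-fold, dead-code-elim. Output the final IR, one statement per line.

Answer: return 8

Derivation:
Initial IR:
  z = 6
  c = 8
  b = z
  t = c + c
  y = 4 * 0
  return c
After constant-fold (6 stmts):
  z = 6
  c = 8
  b = z
  t = c + c
  y = 0
  return c
After copy-propagate (6 stmts):
  z = 6
  c = 8
  b = 6
  t = 8 + 8
  y = 0
  return 8
After constant-fold (6 stmts):
  z = 6
  c = 8
  b = 6
  t = 16
  y = 0
  return 8
After dead-code-elim (1 stmts):
  return 8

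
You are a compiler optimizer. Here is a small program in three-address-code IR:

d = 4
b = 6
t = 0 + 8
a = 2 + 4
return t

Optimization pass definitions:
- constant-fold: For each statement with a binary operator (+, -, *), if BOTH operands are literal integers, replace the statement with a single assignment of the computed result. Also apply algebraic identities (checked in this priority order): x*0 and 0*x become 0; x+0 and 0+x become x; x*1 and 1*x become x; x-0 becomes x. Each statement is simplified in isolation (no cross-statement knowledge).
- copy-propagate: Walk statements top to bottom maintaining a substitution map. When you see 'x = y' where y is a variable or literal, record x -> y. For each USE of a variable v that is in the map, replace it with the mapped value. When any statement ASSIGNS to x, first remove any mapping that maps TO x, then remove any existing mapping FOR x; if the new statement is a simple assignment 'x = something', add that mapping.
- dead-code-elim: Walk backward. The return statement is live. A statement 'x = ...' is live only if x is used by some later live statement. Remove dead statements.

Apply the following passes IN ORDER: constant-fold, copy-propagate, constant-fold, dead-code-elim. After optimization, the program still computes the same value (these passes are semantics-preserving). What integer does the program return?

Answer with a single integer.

Answer: 8

Derivation:
Initial IR:
  d = 4
  b = 6
  t = 0 + 8
  a = 2 + 4
  return t
After constant-fold (5 stmts):
  d = 4
  b = 6
  t = 8
  a = 6
  return t
After copy-propagate (5 stmts):
  d = 4
  b = 6
  t = 8
  a = 6
  return 8
After constant-fold (5 stmts):
  d = 4
  b = 6
  t = 8
  a = 6
  return 8
After dead-code-elim (1 stmts):
  return 8
Evaluate:
  d = 4  =>  d = 4
  b = 6  =>  b = 6
  t = 0 + 8  =>  t = 8
  a = 2 + 4  =>  a = 6
  return t = 8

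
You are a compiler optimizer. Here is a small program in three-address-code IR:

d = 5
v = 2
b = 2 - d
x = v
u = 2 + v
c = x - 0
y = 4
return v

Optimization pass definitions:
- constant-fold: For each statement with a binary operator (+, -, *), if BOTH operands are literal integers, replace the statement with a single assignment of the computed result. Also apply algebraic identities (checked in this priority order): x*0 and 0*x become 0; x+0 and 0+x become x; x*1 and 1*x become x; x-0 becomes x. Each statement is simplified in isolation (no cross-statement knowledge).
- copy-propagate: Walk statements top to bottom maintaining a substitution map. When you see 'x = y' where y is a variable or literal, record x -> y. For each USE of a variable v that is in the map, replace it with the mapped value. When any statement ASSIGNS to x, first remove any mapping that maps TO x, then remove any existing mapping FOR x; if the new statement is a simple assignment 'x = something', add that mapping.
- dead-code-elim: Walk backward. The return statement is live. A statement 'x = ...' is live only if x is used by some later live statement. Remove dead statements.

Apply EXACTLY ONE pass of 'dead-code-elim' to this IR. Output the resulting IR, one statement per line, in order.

Applying dead-code-elim statement-by-statement:
  [8] return v  -> KEEP (return); live=['v']
  [7] y = 4  -> DEAD (y not live)
  [6] c = x - 0  -> DEAD (c not live)
  [5] u = 2 + v  -> DEAD (u not live)
  [4] x = v  -> DEAD (x not live)
  [3] b = 2 - d  -> DEAD (b not live)
  [2] v = 2  -> KEEP; live=[]
  [1] d = 5  -> DEAD (d not live)
Result (2 stmts):
  v = 2
  return v

Answer: v = 2
return v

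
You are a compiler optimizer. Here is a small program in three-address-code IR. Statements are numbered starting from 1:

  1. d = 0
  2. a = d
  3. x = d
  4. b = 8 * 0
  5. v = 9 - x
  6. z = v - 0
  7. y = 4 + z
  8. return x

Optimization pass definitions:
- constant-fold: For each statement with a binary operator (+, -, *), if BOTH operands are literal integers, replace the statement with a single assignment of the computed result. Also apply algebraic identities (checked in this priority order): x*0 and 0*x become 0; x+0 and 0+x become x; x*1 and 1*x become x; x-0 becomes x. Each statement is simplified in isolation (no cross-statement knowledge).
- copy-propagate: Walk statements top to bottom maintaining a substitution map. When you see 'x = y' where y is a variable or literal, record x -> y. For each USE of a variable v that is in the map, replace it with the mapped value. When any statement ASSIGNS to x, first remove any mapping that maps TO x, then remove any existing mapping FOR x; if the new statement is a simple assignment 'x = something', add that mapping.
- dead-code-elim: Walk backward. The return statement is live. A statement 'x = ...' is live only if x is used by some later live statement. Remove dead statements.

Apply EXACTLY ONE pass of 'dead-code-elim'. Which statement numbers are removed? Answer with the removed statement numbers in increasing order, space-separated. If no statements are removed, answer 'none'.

Backward liveness scan:
Stmt 1 'd = 0': KEEP (d is live); live-in = []
Stmt 2 'a = d': DEAD (a not in live set ['d'])
Stmt 3 'x = d': KEEP (x is live); live-in = ['d']
Stmt 4 'b = 8 * 0': DEAD (b not in live set ['x'])
Stmt 5 'v = 9 - x': DEAD (v not in live set ['x'])
Stmt 6 'z = v - 0': DEAD (z not in live set ['x'])
Stmt 7 'y = 4 + z': DEAD (y not in live set ['x'])
Stmt 8 'return x': KEEP (return); live-in = ['x']
Removed statement numbers: [2, 4, 5, 6, 7]
Surviving IR:
  d = 0
  x = d
  return x

Answer: 2 4 5 6 7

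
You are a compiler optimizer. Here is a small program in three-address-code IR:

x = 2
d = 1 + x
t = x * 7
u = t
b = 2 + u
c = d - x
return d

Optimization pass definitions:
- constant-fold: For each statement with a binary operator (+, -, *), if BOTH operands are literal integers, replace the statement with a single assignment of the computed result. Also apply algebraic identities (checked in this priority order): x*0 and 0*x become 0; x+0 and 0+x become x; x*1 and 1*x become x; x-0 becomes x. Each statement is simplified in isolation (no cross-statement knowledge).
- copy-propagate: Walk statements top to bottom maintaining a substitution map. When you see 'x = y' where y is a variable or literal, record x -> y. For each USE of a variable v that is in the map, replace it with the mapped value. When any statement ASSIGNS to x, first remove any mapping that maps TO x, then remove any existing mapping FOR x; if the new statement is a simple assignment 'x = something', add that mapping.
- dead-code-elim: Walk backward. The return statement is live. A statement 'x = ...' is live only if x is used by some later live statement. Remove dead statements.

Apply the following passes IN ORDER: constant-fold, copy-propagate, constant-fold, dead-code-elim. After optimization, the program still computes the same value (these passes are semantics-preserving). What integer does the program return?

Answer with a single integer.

Initial IR:
  x = 2
  d = 1 + x
  t = x * 7
  u = t
  b = 2 + u
  c = d - x
  return d
After constant-fold (7 stmts):
  x = 2
  d = 1 + x
  t = x * 7
  u = t
  b = 2 + u
  c = d - x
  return d
After copy-propagate (7 stmts):
  x = 2
  d = 1 + 2
  t = 2 * 7
  u = t
  b = 2 + t
  c = d - 2
  return d
After constant-fold (7 stmts):
  x = 2
  d = 3
  t = 14
  u = t
  b = 2 + t
  c = d - 2
  return d
After dead-code-elim (2 stmts):
  d = 3
  return d
Evaluate:
  x = 2  =>  x = 2
  d = 1 + x  =>  d = 3
  t = x * 7  =>  t = 14
  u = t  =>  u = 14
  b = 2 + u  =>  b = 16
  c = d - x  =>  c = 1
  return d = 3

Answer: 3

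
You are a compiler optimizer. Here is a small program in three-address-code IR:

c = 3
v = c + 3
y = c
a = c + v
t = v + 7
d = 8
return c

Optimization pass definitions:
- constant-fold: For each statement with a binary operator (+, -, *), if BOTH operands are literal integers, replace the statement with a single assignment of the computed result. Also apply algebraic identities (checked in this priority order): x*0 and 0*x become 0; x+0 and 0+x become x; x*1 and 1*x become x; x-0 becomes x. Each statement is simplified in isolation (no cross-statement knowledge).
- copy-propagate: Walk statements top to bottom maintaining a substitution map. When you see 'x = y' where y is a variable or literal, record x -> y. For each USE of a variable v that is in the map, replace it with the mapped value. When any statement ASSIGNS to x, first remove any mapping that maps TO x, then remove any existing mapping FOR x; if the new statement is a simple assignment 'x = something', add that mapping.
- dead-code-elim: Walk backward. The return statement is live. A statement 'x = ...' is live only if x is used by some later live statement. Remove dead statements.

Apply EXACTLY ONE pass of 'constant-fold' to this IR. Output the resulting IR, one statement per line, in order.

Applying constant-fold statement-by-statement:
  [1] c = 3  (unchanged)
  [2] v = c + 3  (unchanged)
  [3] y = c  (unchanged)
  [4] a = c + v  (unchanged)
  [5] t = v + 7  (unchanged)
  [6] d = 8  (unchanged)
  [7] return c  (unchanged)
Result (7 stmts):
  c = 3
  v = c + 3
  y = c
  a = c + v
  t = v + 7
  d = 8
  return c

Answer: c = 3
v = c + 3
y = c
a = c + v
t = v + 7
d = 8
return c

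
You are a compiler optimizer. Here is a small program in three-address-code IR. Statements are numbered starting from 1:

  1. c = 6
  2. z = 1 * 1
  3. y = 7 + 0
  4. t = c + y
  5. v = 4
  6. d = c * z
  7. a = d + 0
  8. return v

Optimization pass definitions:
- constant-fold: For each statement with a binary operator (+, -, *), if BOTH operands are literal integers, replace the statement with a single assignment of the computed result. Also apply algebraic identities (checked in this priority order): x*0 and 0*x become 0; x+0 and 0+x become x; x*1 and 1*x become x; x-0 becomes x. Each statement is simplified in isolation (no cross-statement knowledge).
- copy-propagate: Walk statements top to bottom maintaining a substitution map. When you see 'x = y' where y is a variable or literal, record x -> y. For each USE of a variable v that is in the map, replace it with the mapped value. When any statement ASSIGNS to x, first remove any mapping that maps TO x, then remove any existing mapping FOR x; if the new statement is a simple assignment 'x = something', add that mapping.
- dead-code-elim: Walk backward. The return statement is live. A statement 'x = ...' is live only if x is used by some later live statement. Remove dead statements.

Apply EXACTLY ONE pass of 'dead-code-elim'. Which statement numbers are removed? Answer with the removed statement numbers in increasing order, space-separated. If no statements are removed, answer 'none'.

Backward liveness scan:
Stmt 1 'c = 6': DEAD (c not in live set [])
Stmt 2 'z = 1 * 1': DEAD (z not in live set [])
Stmt 3 'y = 7 + 0': DEAD (y not in live set [])
Stmt 4 't = c + y': DEAD (t not in live set [])
Stmt 5 'v = 4': KEEP (v is live); live-in = []
Stmt 6 'd = c * z': DEAD (d not in live set ['v'])
Stmt 7 'a = d + 0': DEAD (a not in live set ['v'])
Stmt 8 'return v': KEEP (return); live-in = ['v']
Removed statement numbers: [1, 2, 3, 4, 6, 7]
Surviving IR:
  v = 4
  return v

Answer: 1 2 3 4 6 7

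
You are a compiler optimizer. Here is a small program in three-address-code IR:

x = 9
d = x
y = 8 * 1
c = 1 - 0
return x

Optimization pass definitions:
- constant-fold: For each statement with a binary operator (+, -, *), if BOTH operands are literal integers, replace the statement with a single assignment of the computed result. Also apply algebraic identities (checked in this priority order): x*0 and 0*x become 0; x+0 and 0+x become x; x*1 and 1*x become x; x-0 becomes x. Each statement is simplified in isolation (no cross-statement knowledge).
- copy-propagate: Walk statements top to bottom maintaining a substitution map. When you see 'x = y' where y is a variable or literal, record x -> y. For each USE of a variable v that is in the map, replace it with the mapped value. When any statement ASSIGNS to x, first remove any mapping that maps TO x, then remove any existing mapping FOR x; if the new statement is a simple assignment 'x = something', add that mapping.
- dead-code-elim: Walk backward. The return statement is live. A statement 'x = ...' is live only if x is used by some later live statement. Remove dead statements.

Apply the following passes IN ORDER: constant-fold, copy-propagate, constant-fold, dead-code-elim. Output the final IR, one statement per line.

Answer: return 9

Derivation:
Initial IR:
  x = 9
  d = x
  y = 8 * 1
  c = 1 - 0
  return x
After constant-fold (5 stmts):
  x = 9
  d = x
  y = 8
  c = 1
  return x
After copy-propagate (5 stmts):
  x = 9
  d = 9
  y = 8
  c = 1
  return 9
After constant-fold (5 stmts):
  x = 9
  d = 9
  y = 8
  c = 1
  return 9
After dead-code-elim (1 stmts):
  return 9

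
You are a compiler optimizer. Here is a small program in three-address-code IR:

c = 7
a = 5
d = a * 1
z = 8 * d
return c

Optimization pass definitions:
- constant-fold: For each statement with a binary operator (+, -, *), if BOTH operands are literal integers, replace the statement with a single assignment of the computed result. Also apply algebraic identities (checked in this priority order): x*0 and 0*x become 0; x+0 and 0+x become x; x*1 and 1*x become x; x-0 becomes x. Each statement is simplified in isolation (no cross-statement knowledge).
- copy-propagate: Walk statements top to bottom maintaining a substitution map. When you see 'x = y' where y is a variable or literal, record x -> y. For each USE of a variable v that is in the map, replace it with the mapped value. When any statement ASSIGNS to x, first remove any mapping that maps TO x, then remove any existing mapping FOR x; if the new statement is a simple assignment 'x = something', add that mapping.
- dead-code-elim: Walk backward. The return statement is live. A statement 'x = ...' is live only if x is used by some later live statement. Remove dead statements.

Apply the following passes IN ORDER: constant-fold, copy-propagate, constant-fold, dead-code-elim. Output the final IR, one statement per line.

Answer: return 7

Derivation:
Initial IR:
  c = 7
  a = 5
  d = a * 1
  z = 8 * d
  return c
After constant-fold (5 stmts):
  c = 7
  a = 5
  d = a
  z = 8 * d
  return c
After copy-propagate (5 stmts):
  c = 7
  a = 5
  d = 5
  z = 8 * 5
  return 7
After constant-fold (5 stmts):
  c = 7
  a = 5
  d = 5
  z = 40
  return 7
After dead-code-elim (1 stmts):
  return 7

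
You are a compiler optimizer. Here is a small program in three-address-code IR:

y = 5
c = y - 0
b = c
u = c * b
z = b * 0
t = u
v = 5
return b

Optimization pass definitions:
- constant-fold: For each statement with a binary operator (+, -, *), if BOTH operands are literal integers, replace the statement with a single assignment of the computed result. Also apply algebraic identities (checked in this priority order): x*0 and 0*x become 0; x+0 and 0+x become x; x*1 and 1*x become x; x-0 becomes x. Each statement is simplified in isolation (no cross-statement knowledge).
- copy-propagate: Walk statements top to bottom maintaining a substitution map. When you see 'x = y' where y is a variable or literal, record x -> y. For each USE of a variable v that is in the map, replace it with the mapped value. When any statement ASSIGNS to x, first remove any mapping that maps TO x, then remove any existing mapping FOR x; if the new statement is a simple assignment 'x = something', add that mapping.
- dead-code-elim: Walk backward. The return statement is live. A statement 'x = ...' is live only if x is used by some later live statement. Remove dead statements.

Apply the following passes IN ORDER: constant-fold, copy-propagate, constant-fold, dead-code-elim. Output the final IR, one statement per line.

Answer: return 5

Derivation:
Initial IR:
  y = 5
  c = y - 0
  b = c
  u = c * b
  z = b * 0
  t = u
  v = 5
  return b
After constant-fold (8 stmts):
  y = 5
  c = y
  b = c
  u = c * b
  z = 0
  t = u
  v = 5
  return b
After copy-propagate (8 stmts):
  y = 5
  c = 5
  b = 5
  u = 5 * 5
  z = 0
  t = u
  v = 5
  return 5
After constant-fold (8 stmts):
  y = 5
  c = 5
  b = 5
  u = 25
  z = 0
  t = u
  v = 5
  return 5
After dead-code-elim (1 stmts):
  return 5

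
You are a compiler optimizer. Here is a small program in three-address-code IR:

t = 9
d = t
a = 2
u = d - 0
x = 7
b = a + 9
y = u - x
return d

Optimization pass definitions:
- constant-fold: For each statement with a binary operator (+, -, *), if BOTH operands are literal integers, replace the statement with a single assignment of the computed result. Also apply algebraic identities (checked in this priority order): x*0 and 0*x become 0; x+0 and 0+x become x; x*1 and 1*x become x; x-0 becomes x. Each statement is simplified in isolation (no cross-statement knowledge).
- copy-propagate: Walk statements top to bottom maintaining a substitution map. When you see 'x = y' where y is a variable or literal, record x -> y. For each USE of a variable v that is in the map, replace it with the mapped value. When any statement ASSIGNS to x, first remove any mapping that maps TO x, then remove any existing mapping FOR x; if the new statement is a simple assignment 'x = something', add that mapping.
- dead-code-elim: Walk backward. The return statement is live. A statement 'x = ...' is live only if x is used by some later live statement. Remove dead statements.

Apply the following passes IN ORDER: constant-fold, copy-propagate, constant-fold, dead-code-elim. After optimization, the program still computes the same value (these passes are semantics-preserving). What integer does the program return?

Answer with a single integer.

Initial IR:
  t = 9
  d = t
  a = 2
  u = d - 0
  x = 7
  b = a + 9
  y = u - x
  return d
After constant-fold (8 stmts):
  t = 9
  d = t
  a = 2
  u = d
  x = 7
  b = a + 9
  y = u - x
  return d
After copy-propagate (8 stmts):
  t = 9
  d = 9
  a = 2
  u = 9
  x = 7
  b = 2 + 9
  y = 9 - 7
  return 9
After constant-fold (8 stmts):
  t = 9
  d = 9
  a = 2
  u = 9
  x = 7
  b = 11
  y = 2
  return 9
After dead-code-elim (1 stmts):
  return 9
Evaluate:
  t = 9  =>  t = 9
  d = t  =>  d = 9
  a = 2  =>  a = 2
  u = d - 0  =>  u = 9
  x = 7  =>  x = 7
  b = a + 9  =>  b = 11
  y = u - x  =>  y = 2
  return d = 9

Answer: 9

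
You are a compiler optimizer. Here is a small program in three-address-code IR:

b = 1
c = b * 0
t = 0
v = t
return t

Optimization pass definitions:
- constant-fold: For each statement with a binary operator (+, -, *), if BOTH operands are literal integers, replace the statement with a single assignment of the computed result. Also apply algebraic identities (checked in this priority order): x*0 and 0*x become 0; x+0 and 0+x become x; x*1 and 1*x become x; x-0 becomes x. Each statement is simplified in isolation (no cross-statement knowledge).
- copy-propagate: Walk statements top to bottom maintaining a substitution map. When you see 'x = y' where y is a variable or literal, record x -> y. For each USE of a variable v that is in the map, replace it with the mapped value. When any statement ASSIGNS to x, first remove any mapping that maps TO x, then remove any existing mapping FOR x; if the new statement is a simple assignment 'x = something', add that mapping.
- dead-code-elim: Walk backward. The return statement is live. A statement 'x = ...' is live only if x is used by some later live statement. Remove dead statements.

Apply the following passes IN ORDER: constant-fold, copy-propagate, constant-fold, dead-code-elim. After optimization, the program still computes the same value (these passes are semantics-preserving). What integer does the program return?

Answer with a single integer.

Answer: 0

Derivation:
Initial IR:
  b = 1
  c = b * 0
  t = 0
  v = t
  return t
After constant-fold (5 stmts):
  b = 1
  c = 0
  t = 0
  v = t
  return t
After copy-propagate (5 stmts):
  b = 1
  c = 0
  t = 0
  v = 0
  return 0
After constant-fold (5 stmts):
  b = 1
  c = 0
  t = 0
  v = 0
  return 0
After dead-code-elim (1 stmts):
  return 0
Evaluate:
  b = 1  =>  b = 1
  c = b * 0  =>  c = 0
  t = 0  =>  t = 0
  v = t  =>  v = 0
  return t = 0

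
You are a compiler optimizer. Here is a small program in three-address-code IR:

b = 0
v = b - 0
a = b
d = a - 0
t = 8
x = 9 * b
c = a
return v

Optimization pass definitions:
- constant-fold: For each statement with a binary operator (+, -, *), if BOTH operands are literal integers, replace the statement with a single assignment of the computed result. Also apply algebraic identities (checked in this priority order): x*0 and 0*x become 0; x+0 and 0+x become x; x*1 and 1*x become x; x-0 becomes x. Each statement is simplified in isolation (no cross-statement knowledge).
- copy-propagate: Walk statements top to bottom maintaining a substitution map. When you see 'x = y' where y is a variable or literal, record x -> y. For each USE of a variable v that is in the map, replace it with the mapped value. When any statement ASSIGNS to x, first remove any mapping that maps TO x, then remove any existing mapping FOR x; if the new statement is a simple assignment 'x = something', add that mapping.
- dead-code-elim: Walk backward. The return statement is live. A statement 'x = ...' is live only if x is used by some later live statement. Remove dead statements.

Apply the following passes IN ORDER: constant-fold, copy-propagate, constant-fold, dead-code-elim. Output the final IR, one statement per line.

Answer: return 0

Derivation:
Initial IR:
  b = 0
  v = b - 0
  a = b
  d = a - 0
  t = 8
  x = 9 * b
  c = a
  return v
After constant-fold (8 stmts):
  b = 0
  v = b
  a = b
  d = a
  t = 8
  x = 9 * b
  c = a
  return v
After copy-propagate (8 stmts):
  b = 0
  v = 0
  a = 0
  d = 0
  t = 8
  x = 9 * 0
  c = 0
  return 0
After constant-fold (8 stmts):
  b = 0
  v = 0
  a = 0
  d = 0
  t = 8
  x = 0
  c = 0
  return 0
After dead-code-elim (1 stmts):
  return 0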